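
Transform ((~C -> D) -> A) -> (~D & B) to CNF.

(C | D | B) & (~A | ~D) & (~A | B)

((~C -> D) -> A) -> (~D & B)
≡ ~((~C -> D) -> A) | (~D & B)   [eliminate ->]
≡ ~(~(~C -> D) | A) | (~D & B)   [eliminate ->]
≡ ~(~(~~C | D) | A) | (~D & B)   [eliminate ->]
≡ (~~(~~C | D) & ~A) | (~D & B)   [De Morgan]
≡ ((~~C | D) & ~A) | (~D & B)   [double negation]
≡ ((C | D) & ~A) | (~D & B)   [double negation]
≡ (C | D | ~D) & (C | D | B) & (~A | ~D) & (~A | B)   [distribute | over &]
≡ (C | D | B) & (~A | ~D) & (~A | B)   [simplify]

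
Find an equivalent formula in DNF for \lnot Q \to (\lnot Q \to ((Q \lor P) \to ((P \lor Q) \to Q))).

Q \lor (\lnot Q \land \lnot P)

\lnot Q \to (\lnot Q \to ((Q \lor P) \to ((P \lor Q) \to Q)))
= \lnot \lnot Q \lor (\lnot Q \to ((Q \lor P) \to ((P \lor Q) \to Q)))   [eliminate \to]
= \lnot \lnot Q \lor \lnot \lnot Q \lor ((Q \lor P) \to ((P \lor Q) \to Q))   [eliminate \to]
= \lnot \lnot Q \lor \lnot \lnot Q \lor \lnot (Q \lor P) \lor ((P \lor Q) \to Q)   [eliminate \to]
= \lnot \lnot Q \lor \lnot \lnot Q \lor \lnot (Q \lor P) \lor \lnot (P \lor Q) \lor Q   [eliminate \to]
= Q \lor \lnot \lnot Q \lor \lnot (Q \lor P) \lor \lnot (P \lor Q) \lor Q   [double negation]
= Q \lor Q \lor \lnot (Q \lor P) \lor \lnot (P \lor Q) \lor Q   [double negation]
= Q \lor Q \lor (\lnot Q \land \lnot P) \lor \lnot (P \lor Q) \lor Q   [De Morgan]
= Q \lor Q \lor (\lnot Q \land \lnot P) \lor (\lnot P \land \lnot Q) \lor Q   [De Morgan]
= Q \lor (\lnot Q \land \lnot P)   [simplify]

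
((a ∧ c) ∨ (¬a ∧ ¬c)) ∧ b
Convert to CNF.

((a ∧ c) ∨ (¬a ∧ ¬c)) ∧ b
≡ (a ∨ ¬a) ∧ (a ∨ ¬c) ∧ (c ∨ ¬a) ∧ (c ∨ ¬c) ∧ b
≡ (a ∨ ¬c) ∧ (c ∨ ¬a) ∧ b

(a ∨ ¬c) ∧ (c ∨ ¬a) ∧ b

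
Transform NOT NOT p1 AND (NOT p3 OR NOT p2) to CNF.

NOT NOT p1 AND (NOT p3 OR NOT p2)
≡ p1 AND (NOT p3 OR NOT p2)   [double negation]

p1 AND (NOT p3 OR NOT p2)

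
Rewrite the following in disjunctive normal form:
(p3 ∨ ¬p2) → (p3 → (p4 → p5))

(p3 ∨ ¬p2) → (p3 → (p4 → p5))
≡ ¬(p3 ∨ ¬p2) ∨ (p3 → (p4 → p5))   [eliminate →]
≡ ¬(p3 ∨ ¬p2) ∨ ¬p3 ∨ (p4 → p5)   [eliminate →]
≡ ¬(p3 ∨ ¬p2) ∨ ¬p3 ∨ ¬p4 ∨ p5   [eliminate →]
≡ (¬p3 ∧ ¬¬p2) ∨ ¬p3 ∨ ¬p4 ∨ p5   [De Morgan]
≡ (¬p3 ∧ p2) ∨ ¬p3 ∨ ¬p4 ∨ p5   [double negation]
≡ ¬p3 ∨ ¬p4 ∨ p5   [simplify]

¬p3 ∨ ¬p4 ∨ p5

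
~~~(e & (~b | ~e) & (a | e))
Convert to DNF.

~e | (b & e)

~~~(e & (~b | ~e) & (a | e))
≡ ~(e & (~b | ~e) & (a | e))   — double negation
≡ ~e | ~(~b | ~e) | ~(a | e)   — De Morgan
≡ ~e | (~~b & ~~e) | ~(a | e)   — De Morgan
≡ ~e | (b & ~~e) | ~(a | e)   — double negation
≡ ~e | (b & e) | ~(a | e)   — double negation
≡ ~e | (b & e) | (~a & ~e)   — De Morgan
≡ ~e | (b & e)   — simplify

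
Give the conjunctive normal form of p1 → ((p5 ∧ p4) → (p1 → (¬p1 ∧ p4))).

p1 → ((p5 ∧ p4) → (p1 → (¬p1 ∧ p4)))
= ¬p1 ∨ ((p5 ∧ p4) → (p1 → (¬p1 ∧ p4)))   [eliminate →]
= ¬p1 ∨ ¬(p5 ∧ p4) ∨ (p1 → (¬p1 ∧ p4))   [eliminate →]
= ¬p1 ∨ ¬(p5 ∧ p4) ∨ ¬p1 ∨ (¬p1 ∧ p4)   [eliminate →]
= ¬p1 ∨ ¬p5 ∨ ¬p4 ∨ ¬p1 ∨ (¬p1 ∧ p4)   [De Morgan]
= (¬p1 ∨ ¬p5 ∨ ¬p4 ∨ ¬p1 ∨ ¬p1) ∧ (¬p1 ∨ ¬p5 ∨ ¬p4 ∨ ¬p1 ∨ p4)   [distribute ∨ over ∧]
= ¬p1 ∨ ¬p5 ∨ ¬p4   [simplify]

¬p1 ∨ ¬p5 ∨ ¬p4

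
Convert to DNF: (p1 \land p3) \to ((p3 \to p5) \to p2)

\lnot p1 \lor \lnot p3 \lor (p3 \land \lnot p5) \lor p2

(p1 \land p3) \to ((p3 \to p5) \to p2)
≡ \lnot (p1 \land p3) \lor ((p3 \to p5) \to p2)
≡ \lnot (p1 \land p3) \lor \lnot (p3 \to p5) \lor p2
≡ \lnot (p1 \land p3) \lor \lnot (\lnot p3 \lor p5) \lor p2
≡ \lnot p1 \lor \lnot p3 \lor \lnot (\lnot p3 \lor p5) \lor p2
≡ \lnot p1 \lor \lnot p3 \lor (\lnot \lnot p3 \land \lnot p5) \lor p2
≡ \lnot p1 \lor \lnot p3 \lor (p3 \land \lnot p5) \lor p2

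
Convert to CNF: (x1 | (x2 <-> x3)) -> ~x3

(~x1 | ~x3) & (~x3 | ~x2)

(x1 | (x2 <-> x3)) -> ~x3
≡ ~(x1 | (x2 <-> x3)) | ~x3   (eliminate ->)
≡ ~(x1 | ((x2 -> x3) & (x3 -> x2))) | ~x3   (eliminate <->)
≡ ~(x1 | ((~x2 | x3) & (x3 -> x2))) | ~x3   (eliminate ->)
≡ ~(x1 | ((~x2 | x3) & (~x3 | x2))) | ~x3   (eliminate ->)
≡ (~x1 & ~((~x2 | x3) & (~x3 | x2))) | ~x3   (De Morgan)
≡ (~x1 & (~(~x2 | x3) | ~(~x3 | x2))) | ~x3   (De Morgan)
≡ (~x1 & ((~~x2 & ~x3) | ~(~x3 | x2))) | ~x3   (De Morgan)
≡ (~x1 & ((x2 & ~x3) | ~(~x3 | x2))) | ~x3   (double negation)
≡ (~x1 & ((x2 & ~x3) | (~~x3 & ~x2))) | ~x3   (De Morgan)
≡ (~x1 & ((x2 & ~x3) | (x3 & ~x2))) | ~x3   (double negation)
≡ (~x1 | ~x3) & (x2 | x3 | ~x3) & (x2 | ~x2 | ~x3) & (~x3 | x3 | ~x3) & (~x3 | ~x2 | ~x3)   (distribute | over &)
≡ (~x1 | ~x3) & (~x3 | ~x2)   (simplify)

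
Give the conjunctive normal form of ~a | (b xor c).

(~a | b | c) & (~a | ~b | ~c)

~a | (b xor c)
≡ ~a | ((b | c) & ~(b & c))   [expand xor]
≡ ~a | ((b | c) & (~b | ~c))   [De Morgan]
≡ (~a | b | c) & (~a | ~b | ~c)   [distribute | over &]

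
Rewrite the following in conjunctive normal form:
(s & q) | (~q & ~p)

(s | ~q) & (s | ~p) & (q | ~p)

(s & q) | (~q & ~p)
≡ (s | ~q) & (s | ~p) & (q | ~q) & (q | ~p)   [distribute | over &]
≡ (s | ~q) & (s | ~p) & (q | ~p)   [simplify]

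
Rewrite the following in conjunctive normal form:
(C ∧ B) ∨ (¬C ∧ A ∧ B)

(C ∨ A) ∧ B

(C ∧ B) ∨ (¬C ∧ A ∧ B)
= (C ∨ ¬C) ∧ (C ∨ A) ∧ (C ∨ B) ∧ (B ∨ ¬C) ∧ (B ∨ A) ∧ (B ∨ B)   [distribute ∨ over ∧]
= (C ∨ A) ∧ B   [simplify]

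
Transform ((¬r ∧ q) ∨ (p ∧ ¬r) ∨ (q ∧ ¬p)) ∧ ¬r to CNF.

((¬r ∧ q) ∨ (p ∧ ¬r) ∨ (q ∧ ¬p)) ∧ ¬r
= (¬r ∨ p ∨ q) ∧ (¬r ∨ p ∨ ¬p) ∧ (¬r ∨ ¬r ∨ q) ∧ (¬r ∨ ¬r ∨ ¬p) ∧ (q ∨ p ∨ q) ∧ (q ∨ p ∨ ¬p) ∧ (q ∨ ¬r ∨ q) ∧ (q ∨ ¬r ∨ ¬p) ∧ ¬r   (distribute ∨ over ∧)
= (q ∨ p) ∧ ¬r   (simplify)

(q ∨ p) ∧ ¬r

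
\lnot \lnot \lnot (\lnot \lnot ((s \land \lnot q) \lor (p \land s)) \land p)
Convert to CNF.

\lnot \lnot \lnot (\lnot \lnot ((s \land \lnot q) \lor (p \land s)) \land p)
≡ \lnot (\lnot \lnot ((s \land \lnot q) \lor (p \land s)) \land p)   [double negation]
≡ \lnot \lnot \lnot ((s \land \lnot q) \lor (p \land s)) \lor \lnot p   [De Morgan]
≡ \lnot ((s \land \lnot q) \lor (p \land s)) \lor \lnot p   [double negation]
≡ (\lnot (s \land \lnot q) \land \lnot (p \land s)) \lor \lnot p   [De Morgan]
≡ ((\lnot s \lor \lnot \lnot q) \land \lnot (p \land s)) \lor \lnot p   [De Morgan]
≡ ((\lnot s \lor q) \land \lnot (p \land s)) \lor \lnot p   [double negation]
≡ ((\lnot s \lor q) \land (\lnot p \lor \lnot s)) \lor \lnot p   [De Morgan]
≡ (\lnot s \lor q \lor \lnot p) \land (\lnot p \lor \lnot s \lor \lnot p)   [distribute \lor over \land]
≡ \lnot p \lor \lnot s   [simplify]

\lnot p \lor \lnot s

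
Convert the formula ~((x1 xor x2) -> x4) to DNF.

~((x1 xor x2) -> x4)
= ~(~(x1 xor x2) | x4)
= ~(~((x1 & ~x2) | (~x1 & x2)) | x4)
= ~~((x1 & ~x2) | (~x1 & x2)) & ~x4
= ((x1 & ~x2) | (~x1 & x2)) & ~x4
= (x1 & ~x2 & ~x4) | (~x1 & x2 & ~x4)

(x1 & ~x2 & ~x4) | (~x1 & x2 & ~x4)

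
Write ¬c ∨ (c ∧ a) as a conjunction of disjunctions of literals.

¬c ∨ a

¬c ∨ (c ∧ a)
≡ (¬c ∨ c) ∧ (¬c ∨ a)   [distribute ∨ over ∧]
≡ ¬c ∨ a   [simplify]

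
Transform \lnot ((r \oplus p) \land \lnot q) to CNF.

(\lnot r \lor p \lor q) \land (\lnot p \lor r \lor q)

\lnot ((r \oplus p) \land \lnot q)
⇔ \lnot ((r \lor p) \land \lnot (r \land p) \land \lnot q)   [expand \oplus]
⇔ \lnot (r \lor p) \lor \lnot \lnot (r \land p) \lor \lnot \lnot q   [De Morgan]
⇔ (\lnot r \land \lnot p) \lor \lnot \lnot (r \land p) \lor \lnot \lnot q   [De Morgan]
⇔ (\lnot r \land \lnot p) \lor (r \land p) \lor \lnot \lnot q   [double negation]
⇔ (\lnot r \land \lnot p) \lor (r \land p) \lor q   [double negation]
⇔ (\lnot r \lor r \lor q) \land (\lnot r \lor p \lor q) \land (\lnot p \lor r \lor q) \land (\lnot p \lor p \lor q)   [distribute \lor over \land]
⇔ (\lnot r \lor p \lor q) \land (\lnot p \lor r \lor q)   [simplify]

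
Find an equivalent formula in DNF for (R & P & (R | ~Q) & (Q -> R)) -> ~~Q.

~R | ~P | Q

(R & P & (R | ~Q) & (Q -> R)) -> ~~Q
≡ ~(R & P & (R | ~Q) & (Q -> R)) | ~~Q
≡ ~(R & P & (R | ~Q) & (~Q | R)) | ~~Q
≡ ~R | ~P | ~(R | ~Q) | ~(~Q | R) | ~~Q
≡ ~R | ~P | (~R & ~~Q) | ~(~Q | R) | ~~Q
≡ ~R | ~P | (~R & Q) | ~(~Q | R) | ~~Q
≡ ~R | ~P | (~R & Q) | (~~Q & ~R) | ~~Q
≡ ~R | ~P | (~R & Q) | (Q & ~R) | ~~Q
≡ ~R | ~P | (~R & Q) | (Q & ~R) | Q
≡ ~R | ~P | Q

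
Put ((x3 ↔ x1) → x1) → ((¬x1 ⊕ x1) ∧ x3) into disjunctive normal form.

(¬x3 ∧ ¬x1) ∨ (¬x1 ∧ x3) ∨ (x1 ∧ x3)

((x3 ↔ x1) → x1) → ((¬x1 ⊕ x1) ∧ x3)
≡ ¬((x3 ↔ x1) → x1) ∨ ((¬x1 ⊕ x1) ∧ x3)   — eliminate →
≡ ¬(¬(x3 ↔ x1) ∨ x1) ∨ ((¬x1 ⊕ x1) ∧ x3)   — eliminate →
≡ ¬(¬((x3 → x1) ∧ (x1 → x3)) ∨ x1) ∨ ((¬x1 ⊕ x1) ∧ x3)   — eliminate ↔
≡ ¬(¬((¬x3 ∨ x1) ∧ (x1 → x3)) ∨ x1) ∨ ((¬x1 ⊕ x1) ∧ x3)   — eliminate →
≡ ¬(¬((¬x3 ∨ x1) ∧ (¬x1 ∨ x3)) ∨ x1) ∨ ((¬x1 ⊕ x1) ∧ x3)   — eliminate →
≡ ¬(¬((¬x3 ∨ x1) ∧ (¬x1 ∨ x3)) ∨ x1) ∨ (((¬x1 ∧ ¬x1) ∨ (¬¬x1 ∧ x1)) ∧ x3)   — expand ⊕
≡ (¬¬((¬x3 ∨ x1) ∧ (¬x1 ∨ x3)) ∧ ¬x1) ∨ (((¬x1 ∧ ¬x1) ∨ (¬¬x1 ∧ x1)) ∧ x3)   — De Morgan
≡ ((¬x3 ∨ x1) ∧ (¬x1 ∨ x3) ∧ ¬x1) ∨ (((¬x1 ∧ ¬x1) ∨ (¬¬x1 ∧ x1)) ∧ x3)   — double negation
≡ ((¬x3 ∨ x1) ∧ (¬x1 ∨ x3) ∧ ¬x1) ∨ (((¬x1 ∧ ¬x1) ∨ (x1 ∧ x1)) ∧ x3)   — double negation
≡ (¬x3 ∧ ¬x1 ∧ ¬x1) ∨ (¬x3 ∧ x3 ∧ ¬x1) ∨ (x1 ∧ ¬x1 ∧ ¬x1) ∨ (x1 ∧ x3 ∧ ¬x1) ∨ (¬x1 ∧ ¬x1 ∧ x3) ∨ (x1 ∧ x1 ∧ x3)   — distribute ∧ over ∨
≡ (¬x3 ∧ ¬x1) ∨ (¬x1 ∧ x3) ∨ (x1 ∧ x3)   — simplify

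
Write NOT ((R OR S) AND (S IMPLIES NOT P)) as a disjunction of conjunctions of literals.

(NOT R AND NOT S) OR (S AND P)

NOT ((R OR S) AND (S IMPLIES NOT P))
⇔ NOT ((R OR S) AND (NOT S OR NOT P))   — eliminate IMPLIES
⇔ NOT (R OR S) OR NOT (NOT S OR NOT P)   — De Morgan
⇔ (NOT R AND NOT S) OR NOT (NOT S OR NOT P)   — De Morgan
⇔ (NOT R AND NOT S) OR (NOT NOT S AND NOT NOT P)   — De Morgan
⇔ (NOT R AND NOT S) OR (S AND NOT NOT P)   — double negation
⇔ (NOT R AND NOT S) OR (S AND P)   — double negation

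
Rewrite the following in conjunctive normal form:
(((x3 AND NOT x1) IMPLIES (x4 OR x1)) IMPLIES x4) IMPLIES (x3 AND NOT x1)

(NOT x4 OR x3) AND (NOT x4 OR NOT x1)

(((x3 AND NOT x1) IMPLIES (x4 OR x1)) IMPLIES x4) IMPLIES (x3 AND NOT x1)
⇔ NOT (((x3 AND NOT x1) IMPLIES (x4 OR x1)) IMPLIES x4) OR (x3 AND NOT x1)   [eliminate IMPLIES]
⇔ NOT (NOT ((x3 AND NOT x1) IMPLIES (x4 OR x1)) OR x4) OR (x3 AND NOT x1)   [eliminate IMPLIES]
⇔ NOT (NOT (NOT (x3 AND NOT x1) OR x4 OR x1) OR x4) OR (x3 AND NOT x1)   [eliminate IMPLIES]
⇔ (NOT NOT (NOT (x3 AND NOT x1) OR x4 OR x1) AND NOT x4) OR (x3 AND NOT x1)   [De Morgan]
⇔ ((NOT (x3 AND NOT x1) OR x4 OR x1) AND NOT x4) OR (x3 AND NOT x1)   [double negation]
⇔ ((NOT x3 OR NOT NOT x1 OR x4 OR x1) AND NOT x4) OR (x3 AND NOT x1)   [De Morgan]
⇔ ((NOT x3 OR x1 OR x4 OR x1) AND NOT x4) OR (x3 AND NOT x1)   [double negation]
⇔ (NOT x3 OR x1 OR x4 OR x1 OR x3) AND (NOT x3 OR x1 OR x4 OR x1 OR NOT x1) AND (NOT x4 OR x3) AND (NOT x4 OR NOT x1)   [distribute OR over AND]
⇔ (NOT x4 OR x3) AND (NOT x4 OR NOT x1)   [simplify]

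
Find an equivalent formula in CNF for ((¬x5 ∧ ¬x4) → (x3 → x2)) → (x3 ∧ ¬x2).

((¬x5 ∧ ¬x4) → (x3 → x2)) → (x3 ∧ ¬x2)
≡ ¬((¬x5 ∧ ¬x4) → (x3 → x2)) ∨ (x3 ∧ ¬x2)   — eliminate →
≡ ¬(¬(¬x5 ∧ ¬x4) ∨ (x3 → x2)) ∨ (x3 ∧ ¬x2)   — eliminate →
≡ ¬(¬(¬x5 ∧ ¬x4) ∨ ¬x3 ∨ x2) ∨ (x3 ∧ ¬x2)   — eliminate →
≡ (¬¬(¬x5 ∧ ¬x4) ∧ ¬¬x3 ∧ ¬x2) ∨ (x3 ∧ ¬x2)   — De Morgan
≡ (¬x5 ∧ ¬x4 ∧ ¬¬x3 ∧ ¬x2) ∨ (x3 ∧ ¬x2)   — double negation
≡ (¬x5 ∧ ¬x4 ∧ x3 ∧ ¬x2) ∨ (x3 ∧ ¬x2)   — double negation
≡ (¬x5 ∨ x3) ∧ (¬x5 ∨ ¬x2) ∧ (¬x4 ∨ x3) ∧ (¬x4 ∨ ¬x2) ∧ (x3 ∨ x3) ∧ (x3 ∨ ¬x2) ∧ (¬x2 ∨ x3) ∧ (¬x2 ∨ ¬x2)   — distribute ∨ over ∧
≡ x3 ∧ ¬x2   — simplify

x3 ∧ ¬x2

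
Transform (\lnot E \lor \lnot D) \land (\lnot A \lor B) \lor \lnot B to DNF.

\lnot E \land \lnot A \lor \lnot E \land B \lor \lnot D \land \lnot A \lor \lnot D \land B \lor \lnot B

(\lnot E \lor \lnot D) \land (\lnot A \lor B) \lor \lnot B
≡ \lnot E \land \lnot A \lor \lnot E \land B \lor \lnot D \land \lnot A \lor \lnot D \land B \lor \lnot B   — distribute \land over \lor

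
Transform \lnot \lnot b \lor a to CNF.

b \lor a

\lnot \lnot b \lor a
≡ b \lor a   (double negation)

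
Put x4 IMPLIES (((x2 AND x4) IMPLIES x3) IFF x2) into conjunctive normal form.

(NOT x4 OR x2) AND (NOT x4 OR NOT x2 OR x3)

x4 IMPLIES (((x2 AND x4) IMPLIES x3) IFF x2)
≡ NOT x4 OR (((x2 AND x4) IMPLIES x3) IFF x2)   (eliminate IMPLIES)
≡ NOT x4 OR ((((x2 AND x4) IMPLIES x3) IMPLIES x2) AND (x2 IMPLIES ((x2 AND x4) IMPLIES x3)))   (eliminate IFF)
≡ NOT x4 OR ((NOT ((x2 AND x4) IMPLIES x3) OR x2) AND (x2 IMPLIES ((x2 AND x4) IMPLIES x3)))   (eliminate IMPLIES)
≡ NOT x4 OR ((NOT (NOT (x2 AND x4) OR x3) OR x2) AND (x2 IMPLIES ((x2 AND x4) IMPLIES x3)))   (eliminate IMPLIES)
≡ NOT x4 OR ((NOT (NOT (x2 AND x4) OR x3) OR x2) AND (NOT x2 OR ((x2 AND x4) IMPLIES x3)))   (eliminate IMPLIES)
≡ NOT x4 OR ((NOT (NOT (x2 AND x4) OR x3) OR x2) AND (NOT x2 OR NOT (x2 AND x4) OR x3))   (eliminate IMPLIES)
≡ NOT x4 OR (((NOT NOT (x2 AND x4) AND NOT x3) OR x2) AND (NOT x2 OR NOT (x2 AND x4) OR x3))   (De Morgan)
≡ NOT x4 OR (((x2 AND x4 AND NOT x3) OR x2) AND (NOT x2 OR NOT (x2 AND x4) OR x3))   (double negation)
≡ NOT x4 OR (((x2 AND x4 AND NOT x3) OR x2) AND (NOT x2 OR NOT x2 OR NOT x4 OR x3))   (De Morgan)
≡ (NOT x4 OR x2 OR x2) AND (NOT x4 OR x4 OR x2) AND (NOT x4 OR NOT x3 OR x2) AND (NOT x4 OR NOT x2 OR NOT x2 OR NOT x4 OR x3)   (distribute OR over AND)
≡ (NOT x4 OR x2) AND (NOT x4 OR NOT x2 OR x3)   (simplify)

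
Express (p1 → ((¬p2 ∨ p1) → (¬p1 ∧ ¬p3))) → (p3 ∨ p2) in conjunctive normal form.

(p1 → ((¬p2 ∨ p1) → (¬p1 ∧ ¬p3))) → (p3 ∨ p2)
= ¬(p1 → ((¬p2 ∨ p1) → (¬p1 ∧ ¬p3))) ∨ p3 ∨ p2   — eliminate →
= ¬(¬p1 ∨ ((¬p2 ∨ p1) → (¬p1 ∧ ¬p3))) ∨ p3 ∨ p2   — eliminate →
= ¬(¬p1 ∨ ¬(¬p2 ∨ p1) ∨ (¬p1 ∧ ¬p3)) ∨ p3 ∨ p2   — eliminate →
= (¬¬p1 ∧ ¬¬(¬p2 ∨ p1) ∧ ¬(¬p1 ∧ ¬p3)) ∨ p3 ∨ p2   — De Morgan
= (p1 ∧ ¬¬(¬p2 ∨ p1) ∧ ¬(¬p1 ∧ ¬p3)) ∨ p3 ∨ p2   — double negation
= (p1 ∧ (¬p2 ∨ p1) ∧ ¬(¬p1 ∧ ¬p3)) ∨ p3 ∨ p2   — double negation
= (p1 ∧ (¬p2 ∨ p1) ∧ (¬¬p1 ∨ ¬¬p3)) ∨ p3 ∨ p2   — De Morgan
= (p1 ∧ (¬p2 ∨ p1) ∧ (p1 ∨ ¬¬p3)) ∨ p3 ∨ p2   — double negation
= (p1 ∧ (¬p2 ∨ p1) ∧ (p1 ∨ p3)) ∨ p3 ∨ p2   — double negation
= (p1 ∨ p3 ∨ p2) ∧ (¬p2 ∨ p1 ∨ p3 ∨ p2) ∧ (p1 ∨ p3 ∨ p3 ∨ p2)   — distribute ∨ over ∧
= p1 ∨ p3 ∨ p2   — simplify

p1 ∨ p3 ∨ p2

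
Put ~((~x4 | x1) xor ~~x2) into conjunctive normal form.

(x4 | x2) & (~x1 | x2) & (~x2 | ~x4 | x1)

~((~x4 | x1) xor ~~x2)
= ~((~x4 | x1 | ~~x2) & ~((~x4 | x1) & ~~x2))   (expand xor)
= ~(~x4 | x1 | ~~x2) | ~~((~x4 | x1) & ~~x2)   (De Morgan)
= (~~x4 & ~x1 & ~~~x2) | ~~((~x4 | x1) & ~~x2)   (De Morgan)
= (x4 & ~x1 & ~~~x2) | ~~((~x4 | x1) & ~~x2)   (double negation)
= (x4 & ~x1 & ~x2) | ~~((~x4 | x1) & ~~x2)   (double negation)
= (x4 & ~x1 & ~x2) | ((~x4 | x1) & ~~x2)   (double negation)
= (x4 & ~x1 & ~x2) | ((~x4 | x1) & x2)   (double negation)
= (x4 | ~x4 | x1) & (x4 | x2) & (~x1 | ~x4 | x1) & (~x1 | x2) & (~x2 | ~x4 | x1) & (~x2 | x2)   (distribute | over &)
= (x4 | x2) & (~x1 | x2) & (~x2 | ~x4 | x1)   (simplify)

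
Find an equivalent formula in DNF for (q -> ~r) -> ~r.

(q & r) | ~r

(q -> ~r) -> ~r
⇔ ~(q -> ~r) | ~r   — eliminate ->
⇔ ~(~q | ~r) | ~r   — eliminate ->
⇔ (~~q & ~~r) | ~r   — De Morgan
⇔ (q & ~~r) | ~r   — double negation
⇔ (q & r) | ~r   — double negation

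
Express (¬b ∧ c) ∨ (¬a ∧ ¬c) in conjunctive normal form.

(¬b ∧ c) ∨ (¬a ∧ ¬c)
= (¬b ∨ ¬a) ∧ (¬b ∨ ¬c) ∧ (c ∨ ¬a) ∧ (c ∨ ¬c)   [distribute ∨ over ∧]
= (¬b ∨ ¬a) ∧ (¬b ∨ ¬c) ∧ (c ∨ ¬a)   [simplify]

(¬b ∨ ¬a) ∧ (¬b ∨ ¬c) ∧ (c ∨ ¬a)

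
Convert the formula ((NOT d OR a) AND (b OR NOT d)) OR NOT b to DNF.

NOT d OR (a AND b) OR NOT b

((NOT d OR a) AND (b OR NOT d)) OR NOT b
≡ (NOT d AND b) OR (NOT d AND NOT d) OR (a AND b) OR (a AND NOT d) OR NOT b   — distribute AND over OR
≡ NOT d OR (a AND b) OR NOT b   — simplify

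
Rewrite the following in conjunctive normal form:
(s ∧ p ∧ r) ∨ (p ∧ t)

(s ∨ t) ∧ p ∧ (r ∨ t)

(s ∧ p ∧ r) ∨ (p ∧ t)
≡ (s ∨ p) ∧ (s ∨ t) ∧ (p ∨ p) ∧ (p ∨ t) ∧ (r ∨ p) ∧ (r ∨ t)   [distribute ∨ over ∧]
≡ (s ∨ t) ∧ p ∧ (r ∨ t)   [simplify]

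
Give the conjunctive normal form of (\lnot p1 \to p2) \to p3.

(\lnot p1 \lor p3) \land (\lnot p2 \lor p3)

(\lnot p1 \to p2) \to p3
≡ \lnot (\lnot p1 \to p2) \lor p3
≡ \lnot (\lnot \lnot p1 \lor p2) \lor p3
≡ (\lnot \lnot \lnot p1 \land \lnot p2) \lor p3
≡ (\lnot p1 \land \lnot p2) \lor p3
≡ (\lnot p1 \lor p3) \land (\lnot p2 \lor p3)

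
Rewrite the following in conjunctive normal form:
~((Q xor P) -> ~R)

(Q | P) & (~Q | ~P) & R

~((Q xor P) -> ~R)
⇔ ~(~(Q xor P) | ~R)   [eliminate ->]
⇔ ~(~((Q | P) & ~(Q & P)) | ~R)   [expand xor]
⇔ ~~((Q | P) & ~(Q & P)) & ~~R   [De Morgan]
⇔ (Q | P) & ~(Q & P) & ~~R   [double negation]
⇔ (Q | P) & (~Q | ~P) & ~~R   [De Morgan]
⇔ (Q | P) & (~Q | ~P) & R   [double negation]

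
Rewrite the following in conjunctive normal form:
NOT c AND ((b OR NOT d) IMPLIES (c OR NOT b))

NOT c AND (NOT b OR c)

NOT c AND ((b OR NOT d) IMPLIES (c OR NOT b))
= NOT c AND (NOT (b OR NOT d) OR c OR NOT b)   (eliminate IMPLIES)
= NOT c AND ((NOT b AND NOT NOT d) OR c OR NOT b)   (De Morgan)
= NOT c AND ((NOT b AND d) OR c OR NOT b)   (double negation)
= NOT c AND (NOT b OR c OR NOT b) AND (d OR c OR NOT b)   (distribute OR over AND)
= NOT c AND (NOT b OR c)   (simplify)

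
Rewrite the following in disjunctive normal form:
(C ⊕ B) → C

(C ⊕ B) → C
≡ ¬(C ⊕ B) ∨ C
≡ ¬((C ∧ ¬B) ∨ (¬C ∧ B)) ∨ C
≡ (¬(C ∧ ¬B) ∧ ¬(¬C ∧ B)) ∨ C
≡ ((¬C ∨ ¬¬B) ∧ ¬(¬C ∧ B)) ∨ C
≡ ((¬C ∨ B) ∧ ¬(¬C ∧ B)) ∨ C
≡ ((¬C ∨ B) ∧ (¬¬C ∨ ¬B)) ∨ C
≡ ((¬C ∨ B) ∧ (C ∨ ¬B)) ∨ C
≡ (¬C ∧ C) ∨ (¬C ∧ ¬B) ∨ (B ∧ C) ∨ (B ∧ ¬B) ∨ C
≡ (¬C ∧ ¬B) ∨ C

(¬C ∧ ¬B) ∨ C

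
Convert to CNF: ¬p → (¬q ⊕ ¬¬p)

p ∨ ¬q

¬p → (¬q ⊕ ¬¬p)
= ¬¬p ∨ (¬q ⊕ ¬¬p)   — eliminate →
= ¬¬p ∨ ((¬q ∨ ¬¬p) ∧ ¬(¬q ∧ ¬¬p))   — expand ⊕
= p ∨ ((¬q ∨ ¬¬p) ∧ ¬(¬q ∧ ¬¬p))   — double negation
= p ∨ ((¬q ∨ p) ∧ ¬(¬q ∧ ¬¬p))   — double negation
= p ∨ ((¬q ∨ p) ∧ (¬¬q ∨ ¬¬¬p))   — De Morgan
= p ∨ ((¬q ∨ p) ∧ (q ∨ ¬¬¬p))   — double negation
= p ∨ ((¬q ∨ p) ∧ (q ∨ ¬p))   — double negation
= (p ∨ ¬q ∨ p) ∧ (p ∨ q ∨ ¬p)   — distribute ∨ over ∧
= p ∨ ¬q   — simplify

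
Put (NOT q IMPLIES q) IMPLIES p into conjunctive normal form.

NOT q OR p

(NOT q IMPLIES q) IMPLIES p
≡ NOT (NOT q IMPLIES q) OR p   [eliminate IMPLIES]
≡ NOT (NOT NOT q OR q) OR p   [eliminate IMPLIES]
≡ (NOT NOT NOT q AND NOT q) OR p   [De Morgan]
≡ (NOT q AND NOT q) OR p   [double negation]
≡ (NOT q OR p) AND (NOT q OR p)   [distribute OR over AND]
≡ NOT q OR p   [simplify]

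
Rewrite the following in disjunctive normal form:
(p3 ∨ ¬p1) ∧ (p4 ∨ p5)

(p3 ∨ ¬p1) ∧ (p4 ∨ p5)
⇔ (p3 ∧ p4) ∨ (p3 ∧ p5) ∨ (¬p1 ∧ p4) ∨ (¬p1 ∧ p5)   (distribute ∧ over ∨)

(p3 ∧ p4) ∨ (p3 ∧ p5) ∨ (¬p1 ∧ p4) ∨ (¬p1 ∧ p5)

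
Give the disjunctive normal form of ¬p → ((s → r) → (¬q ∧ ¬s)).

¬p → ((s → r) → (¬q ∧ ¬s))
⇔ ¬¬p ∨ ((s → r) → (¬q ∧ ¬s))   — eliminate →
⇔ ¬¬p ∨ ¬(s → r) ∨ (¬q ∧ ¬s)   — eliminate →
⇔ ¬¬p ∨ ¬(¬s ∨ r) ∨ (¬q ∧ ¬s)   — eliminate →
⇔ p ∨ ¬(¬s ∨ r) ∨ (¬q ∧ ¬s)   — double negation
⇔ p ∨ (¬¬s ∧ ¬r) ∨ (¬q ∧ ¬s)   — De Morgan
⇔ p ∨ (s ∧ ¬r) ∨ (¬q ∧ ¬s)   — double negation

p ∨ (s ∧ ¬r) ∨ (¬q ∧ ¬s)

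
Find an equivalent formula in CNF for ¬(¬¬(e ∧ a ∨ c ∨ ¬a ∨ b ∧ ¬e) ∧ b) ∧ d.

(¬e ∨ ¬a ∨ ¬b) ∧ (¬c ∨ ¬b) ∧ (a ∨ ¬b) ∧ (¬b ∨ e) ∧ d

¬(¬¬(e ∧ a ∨ c ∨ ¬a ∨ b ∧ ¬e) ∧ b) ∧ d
= (¬¬¬(e ∧ a ∨ c ∨ ¬a ∨ b ∧ ¬e) ∨ ¬b) ∧ d   — De Morgan
= (¬(e ∧ a ∨ c ∨ ¬a ∨ b ∧ ¬e) ∨ ¬b) ∧ d   — double negation
= (¬(e ∧ a) ∧ ¬c ∧ ¬¬a ∧ ¬(b ∧ ¬e) ∨ ¬b) ∧ d   — De Morgan
= ((¬e ∨ ¬a) ∧ ¬c ∧ ¬¬a ∧ ¬(b ∧ ¬e) ∨ ¬b) ∧ d   — De Morgan
= ((¬e ∨ ¬a) ∧ ¬c ∧ a ∧ ¬(b ∧ ¬e) ∨ ¬b) ∧ d   — double negation
= ((¬e ∨ ¬a) ∧ ¬c ∧ a ∧ (¬b ∨ ¬¬e) ∨ ¬b) ∧ d   — De Morgan
= ((¬e ∨ ¬a) ∧ ¬c ∧ a ∧ (¬b ∨ e) ∨ ¬b) ∧ d   — double negation
= (¬e ∨ ¬a ∨ ¬b) ∧ (¬c ∨ ¬b) ∧ (a ∨ ¬b) ∧ (¬b ∨ e ∨ ¬b) ∧ d   — distribute ∨ over ∧
= (¬e ∨ ¬a ∨ ¬b) ∧ (¬c ∨ ¬b) ∧ (a ∨ ¬b) ∧ (¬b ∨ e) ∧ d   — simplify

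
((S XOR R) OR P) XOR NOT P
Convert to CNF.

((S XOR R) OR P) XOR NOT P
≡ ((S XOR R) OR P OR NOT P) AND NOT (((S XOR R) OR P) AND NOT P)
≡ (((S OR R) AND NOT (S AND R)) OR P OR NOT P) AND NOT (((S XOR R) OR P) AND NOT P)
≡ (((S OR R) AND NOT (S AND R)) OR P OR NOT P) AND NOT ((((S OR R) AND NOT (S AND R)) OR P) AND NOT P)
≡ (((S OR R) AND (NOT S OR NOT R)) OR P OR NOT P) AND NOT ((((S OR R) AND NOT (S AND R)) OR P) AND NOT P)
≡ (((S OR R) AND (NOT S OR NOT R)) OR P OR NOT P) AND (NOT (((S OR R) AND NOT (S AND R)) OR P) OR NOT NOT P)
≡ (((S OR R) AND (NOT S OR NOT R)) OR P OR NOT P) AND ((NOT ((S OR R) AND NOT (S AND R)) AND NOT P) OR NOT NOT P)
≡ (((S OR R) AND (NOT S OR NOT R)) OR P OR NOT P) AND (((NOT (S OR R) OR NOT NOT (S AND R)) AND NOT P) OR NOT NOT P)
≡ (((S OR R) AND (NOT S OR NOT R)) OR P OR NOT P) AND ((((NOT S AND NOT R) OR NOT NOT (S AND R)) AND NOT P) OR NOT NOT P)
≡ (((S OR R) AND (NOT S OR NOT R)) OR P OR NOT P) AND ((((NOT S AND NOT R) OR (S AND R)) AND NOT P) OR NOT NOT P)
≡ (((S OR R) AND (NOT S OR NOT R)) OR P OR NOT P) AND ((((NOT S AND NOT R) OR (S AND R)) AND NOT P) OR P)
≡ (S OR R OR P OR NOT P) AND (NOT S OR NOT R OR P OR NOT P) AND (NOT S OR S OR P) AND (NOT S OR R OR P) AND (NOT R OR S OR P) AND (NOT R OR R OR P) AND (NOT P OR P)
≡ (NOT S OR R OR P) AND (NOT R OR S OR P)

(NOT S OR R OR P) AND (NOT R OR S OR P)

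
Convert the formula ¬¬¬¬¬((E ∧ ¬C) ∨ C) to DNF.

¬¬¬¬¬((E ∧ ¬C) ∨ C)
≡ ¬¬¬((E ∧ ¬C) ∨ C)   — double negation
≡ ¬((E ∧ ¬C) ∨ C)   — double negation
≡ ¬(E ∧ ¬C) ∧ ¬C   — De Morgan
≡ (¬E ∨ ¬¬C) ∧ ¬C   — De Morgan
≡ (¬E ∨ C) ∧ ¬C   — double negation
≡ (¬E ∧ ¬C) ∨ (C ∧ ¬C)   — distribute ∧ over ∨
≡ ¬E ∧ ¬C   — simplify

¬E ∧ ¬C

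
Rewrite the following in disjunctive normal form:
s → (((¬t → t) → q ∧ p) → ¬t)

¬s ∨ t ∧ ¬q ∨ t ∧ ¬p ∨ ¬t

s → (((¬t → t) → q ∧ p) → ¬t)
⇔ ¬s ∨ (((¬t → t) → q ∧ p) → ¬t)   (eliminate →)
⇔ ¬s ∨ ¬((¬t → t) → q ∧ p) ∨ ¬t   (eliminate →)
⇔ ¬s ∨ ¬(¬(¬t → t) ∨ q ∧ p) ∨ ¬t   (eliminate →)
⇔ ¬s ∨ ¬(¬(¬¬t ∨ t) ∨ q ∧ p) ∨ ¬t   (eliminate →)
⇔ ¬s ∨ ¬¬(¬¬t ∨ t) ∧ ¬(q ∧ p) ∨ ¬t   (De Morgan)
⇔ ¬s ∨ (¬¬t ∨ t) ∧ ¬(q ∧ p) ∨ ¬t   (double negation)
⇔ ¬s ∨ (t ∨ t) ∧ ¬(q ∧ p) ∨ ¬t   (double negation)
⇔ ¬s ∨ (t ∨ t) ∧ (¬q ∨ ¬p) ∨ ¬t   (De Morgan)
⇔ ¬s ∨ t ∧ ¬q ∨ t ∧ ¬p ∨ t ∧ ¬q ∨ t ∧ ¬p ∨ ¬t   (distribute ∧ over ∨)
⇔ ¬s ∨ t ∧ ¬q ∨ t ∧ ¬p ∨ ¬t   (simplify)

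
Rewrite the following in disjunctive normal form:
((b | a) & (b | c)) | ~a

((b | a) & (b | c)) | ~a
≡ (b & b) | (b & c) | (a & b) | (a & c) | ~a   (distribute & over |)
≡ b | (a & c) | ~a   (simplify)

b | (a & c) | ~a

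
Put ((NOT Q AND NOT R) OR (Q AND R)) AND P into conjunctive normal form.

((NOT Q AND NOT R) OR (Q AND R)) AND P
= (NOT Q OR Q) AND (NOT Q OR R) AND (NOT R OR Q) AND (NOT R OR R) AND P   [distribute OR over AND]
= (NOT Q OR R) AND (NOT R OR Q) AND P   [simplify]

(NOT Q OR R) AND (NOT R OR Q) AND P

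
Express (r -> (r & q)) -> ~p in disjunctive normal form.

(r & ~q) | ~p

(r -> (r & q)) -> ~p
≡ ~(r -> (r & q)) | ~p   [eliminate ->]
≡ ~(~r | (r & q)) | ~p   [eliminate ->]
≡ (~~r & ~(r & q)) | ~p   [De Morgan]
≡ (r & ~(r & q)) | ~p   [double negation]
≡ (r & (~r | ~q)) | ~p   [De Morgan]
≡ (r & ~r) | (r & ~q) | ~p   [distribute & over |]
≡ (r & ~q) | ~p   [simplify]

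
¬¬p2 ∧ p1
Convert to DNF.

p2 ∧ p1

¬¬p2 ∧ p1
≡ p2 ∧ p1   [double negation]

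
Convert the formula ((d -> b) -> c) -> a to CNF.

((d -> b) -> c) -> a
⇔ ~((d -> b) -> c) | a
⇔ ~(~(d -> b) | c) | a
⇔ ~(~(~d | b) | c) | a
⇔ (~~(~d | b) & ~c) | a
⇔ ((~d | b) & ~c) | a
⇔ (~d | b | a) & (~c | a)

(~d | b | a) & (~c | a)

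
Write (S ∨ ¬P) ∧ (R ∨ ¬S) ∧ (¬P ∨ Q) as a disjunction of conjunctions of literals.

(S ∧ R ∧ Q) ∨ (¬P ∧ R) ∨ (¬P ∧ ¬S)

(S ∨ ¬P) ∧ (R ∨ ¬S) ∧ (¬P ∨ Q)
≡ (S ∧ R ∧ ¬P) ∨ (S ∧ R ∧ Q) ∨ (S ∧ ¬S ∧ ¬P) ∨ (S ∧ ¬S ∧ Q) ∨ (¬P ∧ R ∧ ¬P) ∨ (¬P ∧ R ∧ Q) ∨ (¬P ∧ ¬S ∧ ¬P) ∨ (¬P ∧ ¬S ∧ Q)   [distribute ∧ over ∨]
≡ (S ∧ R ∧ Q) ∨ (¬P ∧ R) ∨ (¬P ∧ ¬S)   [simplify]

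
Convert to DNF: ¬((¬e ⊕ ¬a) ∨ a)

¬((¬e ⊕ ¬a) ∨ a)
= ¬((¬e ∧ ¬¬a) ∨ (¬¬e ∧ ¬a) ∨ a)
= ¬(¬e ∧ ¬¬a) ∧ ¬(¬¬e ∧ ¬a) ∧ ¬a
= (¬¬e ∨ ¬¬¬a) ∧ ¬(¬¬e ∧ ¬a) ∧ ¬a
= (e ∨ ¬¬¬a) ∧ ¬(¬¬e ∧ ¬a) ∧ ¬a
= (e ∨ ¬a) ∧ ¬(¬¬e ∧ ¬a) ∧ ¬a
= (e ∨ ¬a) ∧ (¬¬¬e ∨ ¬¬a) ∧ ¬a
= (e ∨ ¬a) ∧ (¬e ∨ ¬¬a) ∧ ¬a
= (e ∨ ¬a) ∧ (¬e ∨ a) ∧ ¬a
= (e ∧ ¬e ∧ ¬a) ∨ (e ∧ a ∧ ¬a) ∨ (¬a ∧ ¬e ∧ ¬a) ∨ (¬a ∧ a ∧ ¬a)
= ¬a ∧ ¬e

¬a ∧ ¬e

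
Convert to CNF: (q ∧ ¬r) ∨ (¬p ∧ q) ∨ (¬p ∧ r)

(q ∧ ¬r) ∨ (¬p ∧ q) ∨ (¬p ∧ r)
⇔ (q ∨ ¬p ∨ ¬p) ∧ (q ∨ ¬p ∨ r) ∧ (q ∨ q ∨ ¬p) ∧ (q ∨ q ∨ r) ∧ (¬r ∨ ¬p ∨ ¬p) ∧ (¬r ∨ ¬p ∨ r) ∧ (¬r ∨ q ∨ ¬p) ∧ (¬r ∨ q ∨ r)   [distribute ∨ over ∧]
⇔ (q ∨ ¬p) ∧ (q ∨ r) ∧ (¬r ∨ ¬p)   [simplify]

(q ∨ ¬p) ∧ (q ∨ r) ∧ (¬r ∨ ¬p)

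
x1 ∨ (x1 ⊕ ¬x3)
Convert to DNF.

x1 ∨ (¬x1 ∧ ¬x3)

x1 ∨ (x1 ⊕ ¬x3)
⇔ x1 ∨ (x1 ∧ ¬¬x3) ∨ (¬x1 ∧ ¬x3)   [expand ⊕]
⇔ x1 ∨ (x1 ∧ x3) ∨ (¬x1 ∧ ¬x3)   [double negation]
⇔ x1 ∨ (¬x1 ∧ ¬x3)   [simplify]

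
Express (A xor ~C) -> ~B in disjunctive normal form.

(A xor ~C) -> ~B
⇔ ~(A xor ~C) | ~B   [eliminate ->]
⇔ ~((A & ~~C) | (~A & ~C)) | ~B   [expand xor]
⇔ (~(A & ~~C) & ~(~A & ~C)) | ~B   [De Morgan]
⇔ ((~A | ~~~C) & ~(~A & ~C)) | ~B   [De Morgan]
⇔ ((~A | ~C) & ~(~A & ~C)) | ~B   [double negation]
⇔ ((~A | ~C) & (~~A | ~~C)) | ~B   [De Morgan]
⇔ ((~A | ~C) & (A | ~~C)) | ~B   [double negation]
⇔ ((~A | ~C) & (A | C)) | ~B   [double negation]
⇔ (~A & A) | (~A & C) | (~C & A) | (~C & C) | ~B   [distribute & over |]
⇔ (~A & C) | (~C & A) | ~B   [simplify]

(~A & C) | (~C & A) | ~B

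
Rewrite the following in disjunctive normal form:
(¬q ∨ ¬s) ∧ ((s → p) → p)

(¬q ∧ s ∧ ¬p) ∨ (¬q ∧ p) ∨ (¬s ∧ p)

(¬q ∨ ¬s) ∧ ((s → p) → p)
≡ (¬q ∨ ¬s) ∧ (¬(s → p) ∨ p)   [eliminate →]
≡ (¬q ∨ ¬s) ∧ (¬(¬s ∨ p) ∨ p)   [eliminate →]
≡ (¬q ∨ ¬s) ∧ ((¬¬s ∧ ¬p) ∨ p)   [De Morgan]
≡ (¬q ∨ ¬s) ∧ ((s ∧ ¬p) ∨ p)   [double negation]
≡ (¬q ∧ s ∧ ¬p) ∨ (¬q ∧ p) ∨ (¬s ∧ s ∧ ¬p) ∨ (¬s ∧ p)   [distribute ∧ over ∨]
≡ (¬q ∧ s ∧ ¬p) ∨ (¬q ∧ p) ∨ (¬s ∧ p)   [simplify]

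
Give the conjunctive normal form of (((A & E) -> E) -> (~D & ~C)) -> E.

(((A & E) -> E) -> (~D & ~C)) -> E
≡ ~(((A & E) -> E) -> (~D & ~C)) | E   [eliminate ->]
≡ ~(~((A & E) -> E) | (~D & ~C)) | E   [eliminate ->]
≡ ~(~(~(A & E) | E) | (~D & ~C)) | E   [eliminate ->]
≡ (~~(~(A & E) | E) & ~(~D & ~C)) | E   [De Morgan]
≡ ((~(A & E) | E) & ~(~D & ~C)) | E   [double negation]
≡ ((~A | ~E | E) & ~(~D & ~C)) | E   [De Morgan]
≡ ((~A | ~E | E) & (~~D | ~~C)) | E   [De Morgan]
≡ ((~A | ~E | E) & (D | ~~C)) | E   [double negation]
≡ ((~A | ~E | E) & (D | C)) | E   [double negation]
≡ (~A | ~E | E | E) & (D | C | E)   [distribute | over &]
≡ D | C | E   [simplify]

D | C | E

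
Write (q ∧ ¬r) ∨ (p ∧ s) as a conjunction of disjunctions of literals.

(q ∨ p) ∧ (q ∨ s) ∧ (¬r ∨ p) ∧ (¬r ∨ s)

(q ∧ ¬r) ∨ (p ∧ s)
= (q ∨ p) ∧ (q ∨ s) ∧ (¬r ∨ p) ∧ (¬r ∨ s)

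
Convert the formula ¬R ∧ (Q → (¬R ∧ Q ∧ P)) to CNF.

¬R ∧ (Q → (¬R ∧ Q ∧ P))
= ¬R ∧ (¬Q ∨ (¬R ∧ Q ∧ P))   [eliminate →]
= ¬R ∧ (¬Q ∨ ¬R) ∧ (¬Q ∨ Q) ∧ (¬Q ∨ P)   [distribute ∨ over ∧]
= ¬R ∧ (¬Q ∨ P)   [simplify]

¬R ∧ (¬Q ∨ P)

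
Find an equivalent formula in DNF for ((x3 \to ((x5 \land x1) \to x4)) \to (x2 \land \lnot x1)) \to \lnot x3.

(\lnot x5 \land \lnot x2) \lor (\lnot x5 \land x1) \lor (\lnot x1 \land \lnot x2) \lor (x4 \land \lnot x2) \lor (x4 \land x1) \lor \lnot x3

((x3 \to ((x5 \land x1) \to x4)) \to (x2 \land \lnot x1)) \to \lnot x3
= \lnot ((x3 \to ((x5 \land x1) \to x4)) \to (x2 \land \lnot x1)) \lor \lnot x3   (eliminate \to)
= \lnot (\lnot (x3 \to ((x5 \land x1) \to x4)) \lor (x2 \land \lnot x1)) \lor \lnot x3   (eliminate \to)
= \lnot (\lnot (\lnot x3 \lor ((x5 \land x1) \to x4)) \lor (x2 \land \lnot x1)) \lor \lnot x3   (eliminate \to)
= \lnot (\lnot (\lnot x3 \lor \lnot (x5 \land x1) \lor x4) \lor (x2 \land \lnot x1)) \lor \lnot x3   (eliminate \to)
= (\lnot \lnot (\lnot x3 \lor \lnot (x5 \land x1) \lor x4) \land \lnot (x2 \land \lnot x1)) \lor \lnot x3   (De Morgan)
= ((\lnot x3 \lor \lnot (x5 \land x1) \lor x4) \land \lnot (x2 \land \lnot x1)) \lor \lnot x3   (double negation)
= ((\lnot x3 \lor \lnot x5 \lor \lnot x1 \lor x4) \land \lnot (x2 \land \lnot x1)) \lor \lnot x3   (De Morgan)
= ((\lnot x3 \lor \lnot x5 \lor \lnot x1 \lor x4) \land (\lnot x2 \lor \lnot \lnot x1)) \lor \lnot x3   (De Morgan)
= ((\lnot x3 \lor \lnot x5 \lor \lnot x1 \lor x4) \land (\lnot x2 \lor x1)) \lor \lnot x3   (double negation)
= (\lnot x3 \land \lnot x2) \lor (\lnot x3 \land x1) \lor (\lnot x5 \land \lnot x2) \lor (\lnot x5 \land x1) \lor (\lnot x1 \land \lnot x2) \lor (\lnot x1 \land x1) \lor (x4 \land \lnot x2) \lor (x4 \land x1) \lor \lnot x3   (distribute \land over \lor)
= (\lnot x5 \land \lnot x2) \lor (\lnot x5 \land x1) \lor (\lnot x1 \land \lnot x2) \lor (x4 \land \lnot x2) \lor (x4 \land x1) \lor \lnot x3   (simplify)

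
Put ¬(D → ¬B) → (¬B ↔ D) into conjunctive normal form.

¬D ∨ ¬B

¬(D → ¬B) → (¬B ↔ D)
⇔ ¬¬(D → ¬B) ∨ (¬B ↔ D)
⇔ ¬¬(¬D ∨ ¬B) ∨ (¬B ↔ D)
⇔ ¬¬(¬D ∨ ¬B) ∨ ((¬B → D) ∧ (D → ¬B))
⇔ ¬¬(¬D ∨ ¬B) ∨ ((¬¬B ∨ D) ∧ (D → ¬B))
⇔ ¬¬(¬D ∨ ¬B) ∨ ((¬¬B ∨ D) ∧ (¬D ∨ ¬B))
⇔ ¬D ∨ ¬B ∨ ((¬¬B ∨ D) ∧ (¬D ∨ ¬B))
⇔ ¬D ∨ ¬B ∨ ((B ∨ D) ∧ (¬D ∨ ¬B))
⇔ (¬D ∨ ¬B ∨ B ∨ D) ∧ (¬D ∨ ¬B ∨ ¬D ∨ ¬B)
⇔ ¬D ∨ ¬B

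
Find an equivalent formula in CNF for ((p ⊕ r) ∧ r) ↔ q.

(¬r ∨ p ∨ q) ∧ (¬q ∨ ¬p ∨ ¬r) ∧ (¬q ∨ r)

((p ⊕ r) ∧ r) ↔ q
≡ (((p ⊕ r) ∧ r) → q) ∧ (q → ((p ⊕ r) ∧ r))   — eliminate ↔
≡ (¬((p ⊕ r) ∧ r) ∨ q) ∧ (q → ((p ⊕ r) ∧ r))   — eliminate →
≡ (¬((p ∨ r) ∧ ¬(p ∧ r) ∧ r) ∨ q) ∧ (q → ((p ⊕ r) ∧ r))   — expand ⊕
≡ (¬((p ∨ r) ∧ ¬(p ∧ r) ∧ r) ∨ q) ∧ (¬q ∨ ((p ⊕ r) ∧ r))   — eliminate →
≡ (¬((p ∨ r) ∧ ¬(p ∧ r) ∧ r) ∨ q) ∧ (¬q ∨ ((p ∨ r) ∧ ¬(p ∧ r) ∧ r))   — expand ⊕
≡ (¬(p ∨ r) ∨ ¬¬(p ∧ r) ∨ ¬r ∨ q) ∧ (¬q ∨ ((p ∨ r) ∧ ¬(p ∧ r) ∧ r))   — De Morgan
≡ ((¬p ∧ ¬r) ∨ ¬¬(p ∧ r) ∨ ¬r ∨ q) ∧ (¬q ∨ ((p ∨ r) ∧ ¬(p ∧ r) ∧ r))   — De Morgan
≡ ((¬p ∧ ¬r) ∨ (p ∧ r) ∨ ¬r ∨ q) ∧ (¬q ∨ ((p ∨ r) ∧ ¬(p ∧ r) ∧ r))   — double negation
≡ ((¬p ∧ ¬r) ∨ (p ∧ r) ∨ ¬r ∨ q) ∧ (¬q ∨ ((p ∨ r) ∧ (¬p ∨ ¬r) ∧ r))   — De Morgan
≡ (¬p ∨ p ∨ ¬r ∨ q) ∧ (¬p ∨ r ∨ ¬r ∨ q) ∧ (¬r ∨ p ∨ ¬r ∨ q) ∧ (¬r ∨ r ∨ ¬r ∨ q) ∧ (¬q ∨ p ∨ r) ∧ (¬q ∨ ¬p ∨ ¬r) ∧ (¬q ∨ r)   — distribute ∨ over ∧
≡ (¬r ∨ p ∨ q) ∧ (¬q ∨ ¬p ∨ ¬r) ∧ (¬q ∨ r)   — simplify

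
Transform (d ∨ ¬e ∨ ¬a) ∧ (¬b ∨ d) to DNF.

(d ∨ ¬e ∨ ¬a) ∧ (¬b ∨ d)
= (d ∧ ¬b) ∨ (d ∧ d) ∨ (¬e ∧ ¬b) ∨ (¬e ∧ d) ∨ (¬a ∧ ¬b) ∨ (¬a ∧ d)   (distribute ∧ over ∨)
= d ∨ (¬e ∧ ¬b) ∨ (¬a ∧ ¬b)   (simplify)

d ∨ (¬e ∧ ¬b) ∨ (¬a ∧ ¬b)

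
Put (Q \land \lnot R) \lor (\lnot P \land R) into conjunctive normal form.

(Q \lor \lnot P) \land (Q \lor R) \land (\lnot R \lor \lnot P)

(Q \land \lnot R) \lor (\lnot P \land R)
≡ (Q \lor \lnot P) \land (Q \lor R) \land (\lnot R \lor \lnot P) \land (\lnot R \lor R)   — distribute \lor over \land
≡ (Q \lor \lnot P) \land (Q \lor R) \land (\lnot R \lor \lnot P)   — simplify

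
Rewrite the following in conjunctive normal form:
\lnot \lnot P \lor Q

\lnot \lnot P \lor Q
≡ P \lor Q   (double negation)

P \lor Q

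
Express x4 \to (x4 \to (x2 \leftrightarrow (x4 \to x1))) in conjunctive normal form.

(\lnot x4 \lor \lnot x2 \lor x1) \land (\lnot x4 \lor \lnot x1 \lor x2)

x4 \to (x4 \to (x2 \leftrightarrow (x4 \to x1)))
⇔ \lnot x4 \lor (x4 \to (x2 \leftrightarrow (x4 \to x1)))   [eliminate \to]
⇔ \lnot x4 \lor \lnot x4 \lor (x2 \leftrightarrow (x4 \to x1))   [eliminate \to]
⇔ \lnot x4 \lor \lnot x4 \lor ((x2 \to (x4 \to x1)) \land ((x4 \to x1) \to x2))   [eliminate \leftrightarrow]
⇔ \lnot x4 \lor \lnot x4 \lor ((\lnot x2 \lor (x4 \to x1)) \land ((x4 \to x1) \to x2))   [eliminate \to]
⇔ \lnot x4 \lor \lnot x4 \lor ((\lnot x2 \lor \lnot x4 \lor x1) \land ((x4 \to x1) \to x2))   [eliminate \to]
⇔ \lnot x4 \lor \lnot x4 \lor ((\lnot x2 \lor \lnot x4 \lor x1) \land (\lnot (x4 \to x1) \lor x2))   [eliminate \to]
⇔ \lnot x4 \lor \lnot x4 \lor ((\lnot x2 \lor \lnot x4 \lor x1) \land (\lnot (\lnot x4 \lor x1) \lor x2))   [eliminate \to]
⇔ \lnot x4 \lor \lnot x4 \lor ((\lnot x2 \lor \lnot x4 \lor x1) \land ((\lnot \lnot x4 \land \lnot x1) \lor x2))   [De Morgan]
⇔ \lnot x4 \lor \lnot x4 \lor ((\lnot x2 \lor \lnot x4 \lor x1) \land ((x4 \land \lnot x1) \lor x2))   [double negation]
⇔ (\lnot x4 \lor \lnot x4 \lor \lnot x2 \lor \lnot x4 \lor x1) \land (\lnot x4 \lor \lnot x4 \lor x4 \lor x2) \land (\lnot x4 \lor \lnot x4 \lor \lnot x1 \lor x2)   [distribute \lor over \land]
⇔ (\lnot x4 \lor \lnot x2 \lor x1) \land (\lnot x4 \lor \lnot x1 \lor x2)   [simplify]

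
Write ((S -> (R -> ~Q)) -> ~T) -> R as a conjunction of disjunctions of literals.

((S -> (R -> ~Q)) -> ~T) -> R
≡ ~((S -> (R -> ~Q)) -> ~T) | R
≡ ~(~(S -> (R -> ~Q)) | ~T) | R
≡ ~(~(~S | (R -> ~Q)) | ~T) | R
≡ ~(~(~S | ~R | ~Q) | ~T) | R
≡ (~~(~S | ~R | ~Q) & ~~T) | R
≡ ((~S | ~R | ~Q) & ~~T) | R
≡ ((~S | ~R | ~Q) & T) | R
≡ (~S | ~R | ~Q | R) & (T | R)
≡ T | R

T | R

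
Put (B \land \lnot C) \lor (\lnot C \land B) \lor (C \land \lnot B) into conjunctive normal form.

(B \land \lnot C) \lor (\lnot C \land B) \lor (C \land \lnot B)
⇔ (B \lor \lnot C \lor C) \land (B \lor \lnot C \lor \lnot B) \land (B \lor B \lor C) \land (B \lor B \lor \lnot B) \land (\lnot C \lor \lnot C \lor C) \land (\lnot C \lor \lnot C \lor \lnot B) \land (\lnot C \lor B \lor C) \land (\lnot C \lor B \lor \lnot B)   (distribute \lor over \land)
⇔ (B \lor C) \land (\lnot C \lor \lnot B)   (simplify)

(B \lor C) \land (\lnot C \lor \lnot B)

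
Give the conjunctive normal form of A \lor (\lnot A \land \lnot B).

A \lor (\lnot A \land \lnot B)
≡ (A \lor \lnot A) \land (A \lor \lnot B)   (distribute \lor over \land)
≡ A \lor \lnot B   (simplify)

A \lor \lnot B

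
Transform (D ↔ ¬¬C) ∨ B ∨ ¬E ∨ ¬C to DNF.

(C ∧ D) ∨ B ∨ ¬E ∨ ¬C

(D ↔ ¬¬C) ∨ B ∨ ¬E ∨ ¬C
≡ ((D → ¬¬C) ∧ (¬¬C → D)) ∨ B ∨ ¬E ∨ ¬C
≡ ((¬D ∨ ¬¬C) ∧ (¬¬C → D)) ∨ B ∨ ¬E ∨ ¬C
≡ ((¬D ∨ ¬¬C) ∧ (¬¬¬C ∨ D)) ∨ B ∨ ¬E ∨ ¬C
≡ ((¬D ∨ C) ∧ (¬¬¬C ∨ D)) ∨ B ∨ ¬E ∨ ¬C
≡ ((¬D ∨ C) ∧ (¬C ∨ D)) ∨ B ∨ ¬E ∨ ¬C
≡ (¬D ∧ ¬C) ∨ (¬D ∧ D) ∨ (C ∧ ¬C) ∨ (C ∧ D) ∨ B ∨ ¬E ∨ ¬C
≡ (C ∧ D) ∨ B ∨ ¬E ∨ ¬C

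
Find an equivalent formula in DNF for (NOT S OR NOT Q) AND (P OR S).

(NOT S OR NOT Q) AND (P OR S)
⇔ (NOT S AND P) OR (NOT S AND S) OR (NOT Q AND P) OR (NOT Q AND S)   [distribute AND over OR]
⇔ (NOT S AND P) OR (NOT Q AND P) OR (NOT Q AND S)   [simplify]

(NOT S AND P) OR (NOT Q AND P) OR (NOT Q AND S)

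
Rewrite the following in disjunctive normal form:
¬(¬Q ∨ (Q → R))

Q ∧ ¬R

¬(¬Q ∨ (Q → R))
⇔ ¬(¬Q ∨ ¬Q ∨ R)   (eliminate →)
⇔ ¬¬Q ∧ ¬¬Q ∧ ¬R   (De Morgan)
⇔ Q ∧ ¬¬Q ∧ ¬R   (double negation)
⇔ Q ∧ Q ∧ ¬R   (double negation)
⇔ Q ∧ ¬R   (simplify)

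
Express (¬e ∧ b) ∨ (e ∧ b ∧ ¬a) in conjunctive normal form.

(¬e ∧ b) ∨ (e ∧ b ∧ ¬a)
⇔ (¬e ∨ e) ∧ (¬e ∨ b) ∧ (¬e ∨ ¬a) ∧ (b ∨ e) ∧ (b ∨ b) ∧ (b ∨ ¬a)   — distribute ∨ over ∧
⇔ (¬e ∨ ¬a) ∧ b   — simplify

(¬e ∨ ¬a) ∧ b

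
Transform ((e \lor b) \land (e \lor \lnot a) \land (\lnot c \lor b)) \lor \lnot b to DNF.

((e \lor b) \land (e \lor \lnot a) \land (\lnot c \lor b)) \lor \lnot b
⇔ (e \land e \land \lnot c) \lor (e \land e \land b) \lor (e \land \lnot a \land \lnot c) \lor (e \land \lnot a \land b) \lor (b \land e \land \lnot c) \lor (b \land e \land b) \lor (b \land \lnot a \land \lnot c) \lor (b \land \lnot a \land b) \lor \lnot b   — distribute \land over \lor
⇔ (e \land \lnot c) \lor (e \land b) \lor (b \land \lnot a) \lor \lnot b   — simplify

(e \land \lnot c) \lor (e \land b) \lor (b \land \lnot a) \lor \lnot b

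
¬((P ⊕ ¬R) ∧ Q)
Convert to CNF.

¬((P ⊕ ¬R) ∧ Q)
≡ ¬((P ∨ ¬R) ∧ ¬(P ∧ ¬R) ∧ Q)   [expand ⊕]
≡ ¬(P ∨ ¬R) ∨ ¬¬(P ∧ ¬R) ∨ ¬Q   [De Morgan]
≡ (¬P ∧ ¬¬R) ∨ ¬¬(P ∧ ¬R) ∨ ¬Q   [De Morgan]
≡ (¬P ∧ R) ∨ ¬¬(P ∧ ¬R) ∨ ¬Q   [double negation]
≡ (¬P ∧ R) ∨ (P ∧ ¬R) ∨ ¬Q   [double negation]
≡ (¬P ∨ P ∨ ¬Q) ∧ (¬P ∨ ¬R ∨ ¬Q) ∧ (R ∨ P ∨ ¬Q) ∧ (R ∨ ¬R ∨ ¬Q)   [distribute ∨ over ∧]
≡ (¬P ∨ ¬R ∨ ¬Q) ∧ (R ∨ P ∨ ¬Q)   [simplify]

(¬P ∨ ¬R ∨ ¬Q) ∧ (R ∨ P ∨ ¬Q)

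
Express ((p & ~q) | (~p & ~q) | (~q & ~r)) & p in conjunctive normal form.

((p & ~q) | (~p & ~q) | (~q & ~r)) & p
⇔ (p | ~p | ~q) & (p | ~p | ~r) & (p | ~q | ~q) & (p | ~q | ~r) & (~q | ~p | ~q) & (~q | ~p | ~r) & (~q | ~q | ~q) & (~q | ~q | ~r) & p   — distribute | over &
⇔ ~q & p   — simplify

~q & p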